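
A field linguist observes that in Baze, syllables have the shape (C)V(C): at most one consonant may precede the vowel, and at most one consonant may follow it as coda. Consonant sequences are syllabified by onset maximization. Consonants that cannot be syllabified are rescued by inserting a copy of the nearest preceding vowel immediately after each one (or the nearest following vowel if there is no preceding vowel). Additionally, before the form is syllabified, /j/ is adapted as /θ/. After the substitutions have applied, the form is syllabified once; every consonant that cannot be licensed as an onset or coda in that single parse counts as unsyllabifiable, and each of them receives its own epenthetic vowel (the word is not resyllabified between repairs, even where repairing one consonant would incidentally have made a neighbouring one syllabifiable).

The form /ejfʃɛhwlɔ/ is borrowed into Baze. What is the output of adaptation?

Substitution: /j/ → /θ/, giving /eθfʃɛhwlɔ/.
Under (C)V(C), the unsyllabifiable consonants are /f/, /w/ (at most one coda consonant is licensed; onsets are limited to one consonant).
Inserting the epenthetic vowel yields /f/ → /fe/, /w/ → /wɛ/.

eθfeʃɛhwɛlɔ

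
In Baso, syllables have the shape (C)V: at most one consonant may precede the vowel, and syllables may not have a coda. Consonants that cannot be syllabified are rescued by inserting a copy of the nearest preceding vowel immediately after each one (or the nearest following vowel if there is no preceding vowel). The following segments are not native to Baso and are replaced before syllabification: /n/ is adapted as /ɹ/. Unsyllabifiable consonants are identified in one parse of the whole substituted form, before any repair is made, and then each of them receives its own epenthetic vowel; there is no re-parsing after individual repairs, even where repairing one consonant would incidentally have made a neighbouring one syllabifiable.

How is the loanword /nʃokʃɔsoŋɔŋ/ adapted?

ɹoʃokoʃɔsoŋɔŋɔ

Substitution: /n/ → /ɹ/, giving /ɹʃokʃɔsoŋɔŋ/.
Under (C)V, the unsyllabifiable consonants are /ɹ/, /k/, /ŋ/ (no codas are permitted; onsets are limited to one consonant).
Epenthesis after each stranded consonant: /ɹ/ → /ɹo/, /k/ → /ko/, /ŋ/ → /ŋɔ/.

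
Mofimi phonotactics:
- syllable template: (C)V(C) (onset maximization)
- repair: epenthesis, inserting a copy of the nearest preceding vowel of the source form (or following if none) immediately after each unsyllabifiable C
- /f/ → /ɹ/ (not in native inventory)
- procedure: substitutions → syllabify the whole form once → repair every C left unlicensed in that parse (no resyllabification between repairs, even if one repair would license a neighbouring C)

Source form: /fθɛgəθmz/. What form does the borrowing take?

ɹɛθɛgəθməzə

Substitution: /f/ → /ɹ/, giving /ɹθɛgəθmz/.
Under (C)V(C), the unsyllabifiable consonants are /ɹ/, /m/, /z/ (at most one coda consonant is licensed; onsets are limited to one consonant).
Inserting the epenthetic vowel yields /ɹ/ → /ɹɛ/, /m/ → /mə/, /z/ → /zə/.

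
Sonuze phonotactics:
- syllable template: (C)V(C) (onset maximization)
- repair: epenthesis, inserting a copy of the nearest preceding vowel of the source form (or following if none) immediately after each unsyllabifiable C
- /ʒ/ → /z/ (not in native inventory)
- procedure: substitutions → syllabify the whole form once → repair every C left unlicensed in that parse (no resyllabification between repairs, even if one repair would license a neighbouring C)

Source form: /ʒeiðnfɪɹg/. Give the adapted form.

Substitution: /ʒ/ → /z/, giving /zeiðnfɪɹg/.
Under (C)V(C), the unsyllabifiable consonants are /n/, /g/ (at most one coda consonant is licensed; onsets are limited to one consonant).
Inserting the epenthetic vowel yields /n/ → /ni/, /g/ → /gɪ/.

zeiðnifɪɹgɪ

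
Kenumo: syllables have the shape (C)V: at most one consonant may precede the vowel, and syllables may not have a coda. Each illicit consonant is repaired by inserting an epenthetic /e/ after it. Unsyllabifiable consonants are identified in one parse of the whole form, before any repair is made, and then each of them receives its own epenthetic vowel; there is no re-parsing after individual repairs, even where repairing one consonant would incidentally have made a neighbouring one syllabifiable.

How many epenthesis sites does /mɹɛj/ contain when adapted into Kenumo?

2

The unsyllabifiable consonants are /m/, /j/; each receives one epenthetic vowel.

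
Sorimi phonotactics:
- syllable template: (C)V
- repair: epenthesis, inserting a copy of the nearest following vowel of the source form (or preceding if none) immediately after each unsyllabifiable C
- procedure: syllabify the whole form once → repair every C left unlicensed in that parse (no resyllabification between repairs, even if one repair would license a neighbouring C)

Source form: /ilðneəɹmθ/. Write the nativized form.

ileðeneəɹəməθə

Syllabifying with onset maximization leaves /l/, /ð/, /ɹ/, /m/, /θ/ stranded (no codas are permitted; onsets are limited to one consonant).
Epenthesis after each stranded consonant: /l/ → /le/, /ð/ → /ðe/, /ɹ/ → /ɹə/, /m/ → /mə/, /θ/ → /θə/.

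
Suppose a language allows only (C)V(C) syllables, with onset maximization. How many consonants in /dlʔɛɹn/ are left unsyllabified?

The consonants /d/, /l/, /n/ cannot be parsed into a legal (C)V(C) syllable (at most one coda consonant is licensed; onsets are limited to one consonant).

3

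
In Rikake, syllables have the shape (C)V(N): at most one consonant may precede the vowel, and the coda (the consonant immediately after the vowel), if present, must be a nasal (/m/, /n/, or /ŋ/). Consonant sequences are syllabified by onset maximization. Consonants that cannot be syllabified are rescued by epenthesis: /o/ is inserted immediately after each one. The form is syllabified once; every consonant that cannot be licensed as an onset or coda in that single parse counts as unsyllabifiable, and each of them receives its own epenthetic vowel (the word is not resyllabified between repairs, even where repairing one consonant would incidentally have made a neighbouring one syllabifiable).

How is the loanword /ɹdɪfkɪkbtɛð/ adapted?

ɹodɪfokɪkobotɛðo

Under (C)V(N), the unsyllabifiable consonants are /ɹ/, /f/, /k/, /b/, /ð/ (only a nasal (/m/, /n/, or /ŋ/) is licensed in coda position; onsets are limited to one consonant).
Each unlicensed consonant becomes the onset of a new syllable: /ɹ/ → /ɹo/, /f/ → /fo/, /k/ → /ko/, /b/ → /bo/, /ð/ → /ðo/.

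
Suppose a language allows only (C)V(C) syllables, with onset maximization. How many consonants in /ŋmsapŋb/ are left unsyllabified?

4

Syllabifying with onset maximization leaves /ŋ/, /m/, /ŋ/, /b/ stranded (at most one coda consonant is licensed; onsets are limited to one consonant).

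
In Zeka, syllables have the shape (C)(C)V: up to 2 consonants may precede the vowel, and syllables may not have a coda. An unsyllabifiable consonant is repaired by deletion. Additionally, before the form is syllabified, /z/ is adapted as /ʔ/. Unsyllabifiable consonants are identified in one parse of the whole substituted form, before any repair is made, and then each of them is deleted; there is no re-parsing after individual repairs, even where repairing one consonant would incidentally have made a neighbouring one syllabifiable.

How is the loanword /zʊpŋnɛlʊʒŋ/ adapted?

Substitution: /z/ → /ʔ/, giving /ʔʊpŋnɛlʊʒŋ/.
Syllabifying with onset maximization leaves /p/, /ʒ/, /ŋ/ stranded (no codas are permitted; onsets may contain at most 2 consonants).
Each unlicensed consonant is deleted: /p/, /ʒ/, /ŋ/.

ʔʊŋnɛlʊ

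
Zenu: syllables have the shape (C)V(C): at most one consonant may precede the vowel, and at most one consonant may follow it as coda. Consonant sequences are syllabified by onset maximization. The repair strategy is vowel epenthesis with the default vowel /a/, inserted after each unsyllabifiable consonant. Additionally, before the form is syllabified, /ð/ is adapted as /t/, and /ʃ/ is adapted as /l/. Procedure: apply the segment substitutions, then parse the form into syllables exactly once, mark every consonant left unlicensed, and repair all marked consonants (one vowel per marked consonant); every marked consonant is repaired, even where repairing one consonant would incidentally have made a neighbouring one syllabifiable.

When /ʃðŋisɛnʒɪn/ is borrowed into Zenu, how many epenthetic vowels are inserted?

2

After substitution the input is /ltŋisɛnʒɪn/.
The unsyllabifiable consonants are /l/, /t/; each receives one epenthetic vowel.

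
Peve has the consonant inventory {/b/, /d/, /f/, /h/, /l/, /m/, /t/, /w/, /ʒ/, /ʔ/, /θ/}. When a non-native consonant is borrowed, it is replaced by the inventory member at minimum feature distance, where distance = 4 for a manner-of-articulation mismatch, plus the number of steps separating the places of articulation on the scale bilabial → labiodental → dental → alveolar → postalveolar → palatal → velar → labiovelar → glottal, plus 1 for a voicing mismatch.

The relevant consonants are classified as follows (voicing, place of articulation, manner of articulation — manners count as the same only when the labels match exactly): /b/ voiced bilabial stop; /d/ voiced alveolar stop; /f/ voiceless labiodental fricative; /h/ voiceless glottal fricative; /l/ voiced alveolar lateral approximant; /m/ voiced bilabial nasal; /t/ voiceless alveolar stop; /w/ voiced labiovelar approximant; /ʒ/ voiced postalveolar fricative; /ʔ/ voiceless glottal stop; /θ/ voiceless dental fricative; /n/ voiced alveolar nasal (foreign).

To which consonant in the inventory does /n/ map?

m

/m/ is closest: same manner (nasal), place distance 3 (alveolar→bilabial), same voicing; total 3. Next closest is /d/ at distance 4.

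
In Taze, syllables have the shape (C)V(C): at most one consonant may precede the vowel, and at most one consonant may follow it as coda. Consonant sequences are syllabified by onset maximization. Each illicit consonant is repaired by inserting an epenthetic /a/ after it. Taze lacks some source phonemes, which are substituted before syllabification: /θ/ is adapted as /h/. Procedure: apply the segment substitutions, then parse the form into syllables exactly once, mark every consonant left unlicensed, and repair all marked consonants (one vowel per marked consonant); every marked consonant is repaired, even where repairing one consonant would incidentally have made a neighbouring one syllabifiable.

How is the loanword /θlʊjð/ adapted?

halʊjða

Substitution: /θ/ → /h/, giving /hlʊjð/.
Under (C)V(C), the unsyllabifiable consonants are /h/, /ð/ (at most one coda consonant is licensed; onsets are limited to one consonant).
Each unlicensed consonant becomes the onset of a new syllable: /h/ → /ha/, /ð/ → /ða/.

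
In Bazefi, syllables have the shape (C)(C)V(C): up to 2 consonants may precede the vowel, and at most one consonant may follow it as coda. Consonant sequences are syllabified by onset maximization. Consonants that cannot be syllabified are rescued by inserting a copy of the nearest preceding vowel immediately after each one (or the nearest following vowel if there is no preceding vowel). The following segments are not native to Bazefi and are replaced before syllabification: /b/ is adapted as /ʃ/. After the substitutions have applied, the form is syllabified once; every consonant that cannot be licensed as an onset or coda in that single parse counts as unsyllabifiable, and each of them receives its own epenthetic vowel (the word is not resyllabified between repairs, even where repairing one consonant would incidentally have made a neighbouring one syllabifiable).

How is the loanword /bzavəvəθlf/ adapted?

Substitution: /b/ → /ʃ/, giving /ʃzavəvəθlf/.
Syllabifying with onset maximization leaves /l/, /f/ stranded (at most one coda consonant is licensed; onsets may contain at most 2 consonants).
Each unlicensed consonant becomes the onset of a new syllable: /l/ → /lə/, /f/ → /fə/.

ʃzavəvəθləfə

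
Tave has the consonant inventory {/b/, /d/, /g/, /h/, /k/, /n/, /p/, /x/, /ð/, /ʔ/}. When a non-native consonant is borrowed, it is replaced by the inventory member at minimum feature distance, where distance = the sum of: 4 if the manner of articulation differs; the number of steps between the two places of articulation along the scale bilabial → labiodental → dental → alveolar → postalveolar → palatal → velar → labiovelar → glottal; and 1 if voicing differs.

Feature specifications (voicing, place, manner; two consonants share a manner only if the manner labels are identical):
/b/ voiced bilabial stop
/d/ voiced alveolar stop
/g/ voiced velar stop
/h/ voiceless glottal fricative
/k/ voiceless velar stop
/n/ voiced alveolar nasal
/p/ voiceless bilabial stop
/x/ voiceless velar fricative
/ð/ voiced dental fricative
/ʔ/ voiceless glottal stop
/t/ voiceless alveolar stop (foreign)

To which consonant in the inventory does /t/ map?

d

/d/ is closest: same manner (stop), place distance 0 (alveolar→alveolar), voicing differs (+1); total 1. Next closest is /k/ at distance 3.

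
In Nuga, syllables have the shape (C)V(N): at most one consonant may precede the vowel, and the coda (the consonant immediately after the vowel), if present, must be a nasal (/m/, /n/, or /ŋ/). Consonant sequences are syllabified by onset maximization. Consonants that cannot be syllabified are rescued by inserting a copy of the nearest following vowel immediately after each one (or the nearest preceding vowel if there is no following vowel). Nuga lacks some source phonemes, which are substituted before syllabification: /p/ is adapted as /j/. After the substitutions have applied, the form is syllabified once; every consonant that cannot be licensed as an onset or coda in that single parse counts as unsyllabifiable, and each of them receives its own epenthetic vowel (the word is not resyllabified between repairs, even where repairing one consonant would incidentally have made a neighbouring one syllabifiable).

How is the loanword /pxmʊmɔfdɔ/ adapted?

Substitution: /p/ → /j/, giving /jxmʊmɔfdɔ/.
Under (C)V(N), the unsyllabifiable consonants are /j/, /x/, /f/ (only a nasal (/m/, /n/, or /ŋ/) is licensed in coda position; onsets are limited to one consonant).
Inserting the epenthetic vowel yields /j/ → /jʊ/, /x/ → /xʊ/, /f/ → /fɔ/.

jʊxʊmʊmɔfɔdɔ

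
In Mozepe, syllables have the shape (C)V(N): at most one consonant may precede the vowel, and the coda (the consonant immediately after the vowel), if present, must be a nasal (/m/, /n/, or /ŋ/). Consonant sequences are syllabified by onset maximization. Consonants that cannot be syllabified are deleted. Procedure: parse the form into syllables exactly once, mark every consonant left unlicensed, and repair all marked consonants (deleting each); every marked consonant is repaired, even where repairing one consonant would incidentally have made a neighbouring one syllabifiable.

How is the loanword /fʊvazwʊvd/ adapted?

fʊvawʊ

The consonants /z/, /v/, /d/ cannot be parsed into a legal (C)V(N) syllable (only a nasal (/m/, /n/, or /ŋ/) is licensed in coda position; onsets are limited to one consonant).
Each unlicensed consonant is deleted: /z/, /v/, /d/.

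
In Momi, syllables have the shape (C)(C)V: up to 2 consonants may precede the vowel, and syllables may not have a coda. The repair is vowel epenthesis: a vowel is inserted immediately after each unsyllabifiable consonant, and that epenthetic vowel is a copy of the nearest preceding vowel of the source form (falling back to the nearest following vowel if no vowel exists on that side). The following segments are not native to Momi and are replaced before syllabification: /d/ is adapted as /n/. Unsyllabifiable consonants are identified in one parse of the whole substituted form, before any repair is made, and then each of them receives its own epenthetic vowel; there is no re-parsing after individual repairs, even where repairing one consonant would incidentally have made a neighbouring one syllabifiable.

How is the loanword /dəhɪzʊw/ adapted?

nəhɪzʊwʊ

Substitution: /d/ → /n/, giving /nəhɪzʊw/.
Syllabifying with onset maximization leaves /w/ stranded (no codas are permitted; onsets may contain at most 2 consonants).
Epenthesis after each stranded consonant: /w/ → /wʊ/.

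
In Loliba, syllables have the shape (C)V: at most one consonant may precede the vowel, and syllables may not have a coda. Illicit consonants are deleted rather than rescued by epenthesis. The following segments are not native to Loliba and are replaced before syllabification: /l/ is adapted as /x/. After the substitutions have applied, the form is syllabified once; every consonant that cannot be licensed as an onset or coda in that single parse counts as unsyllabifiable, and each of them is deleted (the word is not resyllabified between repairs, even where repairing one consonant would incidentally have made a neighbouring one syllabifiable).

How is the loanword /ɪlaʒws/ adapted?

ɪxa

Substitution: /l/ → /x/, giving /ɪxaʒws/.
Under (C)V, the unsyllabifiable consonants are /ʒ/, /w/, /s/ (no codas are permitted; onsets are limited to one consonant).
Each unlicensed consonant is deleted: /ʒ/, /w/, /s/.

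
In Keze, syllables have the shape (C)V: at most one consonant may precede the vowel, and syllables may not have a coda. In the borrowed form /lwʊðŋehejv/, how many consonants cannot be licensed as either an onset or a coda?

4

Under (C)V, the unsyllabifiable consonants are /l/, /ð/, /j/, /v/ (no codas are permitted; onsets are limited to one consonant).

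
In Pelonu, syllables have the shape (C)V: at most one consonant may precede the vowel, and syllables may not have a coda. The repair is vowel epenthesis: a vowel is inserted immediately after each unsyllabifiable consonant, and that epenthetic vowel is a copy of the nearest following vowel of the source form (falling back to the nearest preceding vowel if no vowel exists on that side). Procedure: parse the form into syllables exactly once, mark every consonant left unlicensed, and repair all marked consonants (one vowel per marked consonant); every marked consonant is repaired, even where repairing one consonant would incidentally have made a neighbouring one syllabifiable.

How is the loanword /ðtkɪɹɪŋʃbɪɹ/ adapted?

Syllabifying with onset maximization leaves /ð/, /t/, /ŋ/, /ʃ/, /ɹ/ stranded (no codas are permitted; onsets are limited to one consonant).
Epenthesis after each stranded consonant: /ð/ → /ðɪ/, /t/ → /tɪ/, /ŋ/ → /ŋɪ/, /ʃ/ → /ʃɪ/, /ɹ/ → /ɹɪ/.

ðɪtɪkɪɹɪŋɪʃɪbɪɹɪ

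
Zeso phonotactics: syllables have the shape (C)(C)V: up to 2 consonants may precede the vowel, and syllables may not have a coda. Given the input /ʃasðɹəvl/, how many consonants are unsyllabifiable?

3

The consonants /s/, /v/, /l/ cannot be parsed into a legal (C)(C)V syllable (no codas are permitted; onsets may contain at most 2 consonants).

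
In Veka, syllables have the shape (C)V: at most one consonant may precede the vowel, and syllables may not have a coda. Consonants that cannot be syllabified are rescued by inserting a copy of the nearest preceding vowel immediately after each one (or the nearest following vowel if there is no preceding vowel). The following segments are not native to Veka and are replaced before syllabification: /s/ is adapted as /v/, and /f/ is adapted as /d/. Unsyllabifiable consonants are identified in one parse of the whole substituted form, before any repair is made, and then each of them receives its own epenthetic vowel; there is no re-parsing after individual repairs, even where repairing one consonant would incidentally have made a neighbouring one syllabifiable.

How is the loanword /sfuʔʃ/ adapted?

Substitution: /s/ → /v/, /f/ → /d/, giving /vduʔʃ/.
Under (C)V, the unsyllabifiable consonants are /v/, /ʔ/, /ʃ/ (no codas are permitted; onsets are limited to one consonant).
Epenthesis after each stranded consonant: /v/ → /vu/, /ʔ/ → /ʔu/, /ʃ/ → /ʃu/.

vuduʔuʃu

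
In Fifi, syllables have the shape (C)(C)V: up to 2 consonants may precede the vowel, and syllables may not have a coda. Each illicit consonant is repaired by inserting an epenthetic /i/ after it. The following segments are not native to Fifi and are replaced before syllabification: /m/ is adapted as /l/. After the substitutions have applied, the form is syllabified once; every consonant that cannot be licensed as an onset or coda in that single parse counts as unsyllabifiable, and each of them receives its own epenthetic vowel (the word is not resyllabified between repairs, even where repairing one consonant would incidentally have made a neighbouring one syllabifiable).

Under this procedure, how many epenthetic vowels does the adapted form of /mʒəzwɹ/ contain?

After substitution the input is /lʒəzwɹ/.
The unsyllabifiable consonants are /z/, /w/, /ɹ/; each receives one epenthetic vowel.

3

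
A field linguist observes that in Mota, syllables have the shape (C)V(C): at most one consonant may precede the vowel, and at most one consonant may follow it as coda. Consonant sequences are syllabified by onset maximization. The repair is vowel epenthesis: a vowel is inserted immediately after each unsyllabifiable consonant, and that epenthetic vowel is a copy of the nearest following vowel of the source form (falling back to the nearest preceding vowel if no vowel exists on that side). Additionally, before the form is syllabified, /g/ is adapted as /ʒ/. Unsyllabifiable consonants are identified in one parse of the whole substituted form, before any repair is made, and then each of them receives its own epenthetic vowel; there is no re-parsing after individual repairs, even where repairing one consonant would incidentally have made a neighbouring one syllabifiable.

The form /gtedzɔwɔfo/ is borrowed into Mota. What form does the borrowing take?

ʒetedzɔwɔfo

Substitution: /g/ → /ʒ/, giving /ʒtedzɔwɔfo/.
Under (C)V(C), the unsyllabifiable consonants are /ʒ/ (at most one coda consonant is licensed; onsets are limited to one consonant).
Epenthesis after each stranded consonant: /ʒ/ → /ʒe/.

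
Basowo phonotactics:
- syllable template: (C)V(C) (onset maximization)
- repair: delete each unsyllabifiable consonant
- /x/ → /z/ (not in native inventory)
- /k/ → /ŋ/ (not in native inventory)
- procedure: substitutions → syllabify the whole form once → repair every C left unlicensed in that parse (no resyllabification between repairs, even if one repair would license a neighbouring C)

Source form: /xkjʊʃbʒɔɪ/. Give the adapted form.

Substitution: /x/ → /z/, /k/ → /ŋ/, giving /zŋjʊʃbʒɔɪ/.
Syllabifying with onset maximization leaves /z/, /ŋ/, /b/ stranded (at most one coda consonant is licensed; onsets are limited to one consonant).
Each unlicensed consonant is deleted: /z/, /ŋ/, /b/.

jʊʃʒɔɪ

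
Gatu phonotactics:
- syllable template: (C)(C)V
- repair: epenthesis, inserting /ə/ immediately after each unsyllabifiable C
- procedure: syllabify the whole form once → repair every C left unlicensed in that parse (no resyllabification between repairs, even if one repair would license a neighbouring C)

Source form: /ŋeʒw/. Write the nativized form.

The consonants /ʒ/, /w/ cannot be parsed into a legal (C)(C)V syllable (no codas are permitted; onsets may contain at most 2 consonants).
Epenthesis after each stranded consonant: /ʒ/ → /ʒə/, /w/ → /wə/.

ŋeʒəwə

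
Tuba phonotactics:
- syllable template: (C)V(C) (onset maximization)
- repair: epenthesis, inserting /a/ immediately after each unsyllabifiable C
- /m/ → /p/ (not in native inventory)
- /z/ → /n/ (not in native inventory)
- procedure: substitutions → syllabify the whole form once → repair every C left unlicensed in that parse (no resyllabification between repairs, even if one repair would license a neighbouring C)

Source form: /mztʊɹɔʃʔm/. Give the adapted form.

panatʊɹɔʃʔapa

Substitution: /m/ → /p/, /z/ → /n/, giving /pntʊɹɔʃʔp/.
The consonants /p/, /n/, /ʔ/, /p/ cannot be parsed into a legal (C)V(C) syllable (at most one coda consonant is licensed; onsets are limited to one consonant).
Inserting the epenthetic vowel yields /p/ → /pa/, /n/ → /na/, /ʔ/ → /ʔa/, /p/ → /pa/.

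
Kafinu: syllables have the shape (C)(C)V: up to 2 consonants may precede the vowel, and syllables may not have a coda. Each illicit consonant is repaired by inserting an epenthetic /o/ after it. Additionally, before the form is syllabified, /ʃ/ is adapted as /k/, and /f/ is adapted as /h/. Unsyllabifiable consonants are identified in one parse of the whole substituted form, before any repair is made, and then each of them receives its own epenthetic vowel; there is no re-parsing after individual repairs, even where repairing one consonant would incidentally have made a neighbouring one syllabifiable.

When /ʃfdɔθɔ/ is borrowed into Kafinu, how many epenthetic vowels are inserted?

After substitution the input is /khdɔθɔ/.
The unsyllabifiable consonants are /k/; each receives one epenthetic vowel.

1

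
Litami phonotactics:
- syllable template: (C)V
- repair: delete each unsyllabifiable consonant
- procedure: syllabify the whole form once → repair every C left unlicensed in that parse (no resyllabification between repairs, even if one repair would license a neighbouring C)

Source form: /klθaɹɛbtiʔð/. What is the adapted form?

θaɹɛti

Syllabifying with onset maximization leaves /k/, /l/, /b/, /ʔ/, /ð/ stranded (no codas are permitted; onsets are limited to one consonant).
Deleting the stranded consonants removes /k/, /l/, /b/, /ʔ/, /ð/.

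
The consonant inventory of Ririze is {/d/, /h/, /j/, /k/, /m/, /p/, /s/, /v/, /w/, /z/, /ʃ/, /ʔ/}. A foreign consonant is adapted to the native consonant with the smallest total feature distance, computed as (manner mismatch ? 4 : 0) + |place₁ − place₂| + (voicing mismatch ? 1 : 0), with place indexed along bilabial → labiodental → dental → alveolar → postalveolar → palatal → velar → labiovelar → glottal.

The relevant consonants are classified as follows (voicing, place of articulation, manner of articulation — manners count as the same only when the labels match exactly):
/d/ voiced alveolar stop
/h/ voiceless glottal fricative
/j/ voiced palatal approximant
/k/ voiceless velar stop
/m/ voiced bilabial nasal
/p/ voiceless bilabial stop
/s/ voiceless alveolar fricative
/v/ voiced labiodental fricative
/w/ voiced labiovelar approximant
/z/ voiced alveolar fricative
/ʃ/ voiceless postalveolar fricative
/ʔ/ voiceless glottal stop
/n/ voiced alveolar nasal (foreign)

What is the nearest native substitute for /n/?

/m/ is closest: same manner (nasal), place distance 3 (alveolar→bilabial), same voicing; total 3. Next closest is /d/ at distance 4.

m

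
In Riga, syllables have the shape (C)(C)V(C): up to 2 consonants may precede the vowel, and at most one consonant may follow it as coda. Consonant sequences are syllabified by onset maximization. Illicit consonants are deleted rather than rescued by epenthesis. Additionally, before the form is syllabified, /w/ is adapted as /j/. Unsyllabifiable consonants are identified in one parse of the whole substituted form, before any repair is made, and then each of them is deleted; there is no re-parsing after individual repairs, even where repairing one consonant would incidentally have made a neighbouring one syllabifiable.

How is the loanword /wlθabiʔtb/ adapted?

Substitution: /w/ → /j/, giving /jlθabiʔtb/.
Under (C)(C)V(C), the unsyllabifiable consonants are /j/, /t/, /b/ (at most one coda consonant is licensed; onsets may contain at most 2 consonants).
Deletion applies to /j/, /t/, /b/.

lθabiʔ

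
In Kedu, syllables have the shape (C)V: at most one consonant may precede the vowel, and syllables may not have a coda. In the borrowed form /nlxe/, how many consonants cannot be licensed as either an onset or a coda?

2

Syllabifying with onset maximization leaves /n/, /l/ stranded (no codas are permitted; onsets are limited to one consonant).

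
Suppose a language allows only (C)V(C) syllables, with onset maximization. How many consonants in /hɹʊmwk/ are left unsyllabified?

Syllabifying with onset maximization leaves /h/, /w/, /k/ stranded (at most one coda consonant is licensed; onsets are limited to one consonant).

3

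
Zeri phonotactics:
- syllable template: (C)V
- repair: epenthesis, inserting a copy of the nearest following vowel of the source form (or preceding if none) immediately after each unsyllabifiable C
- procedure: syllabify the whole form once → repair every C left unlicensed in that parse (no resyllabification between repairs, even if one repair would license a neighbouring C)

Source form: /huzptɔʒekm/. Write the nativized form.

The consonants /z/, /p/, /k/, /m/ cannot be parsed into a legal (C)V syllable (no codas are permitted; onsets are limited to one consonant).
Inserting the epenthetic vowel yields /z/ → /zɔ/, /p/ → /pɔ/, /k/ → /ke/, /m/ → /me/.

huzɔpɔtɔʒekeme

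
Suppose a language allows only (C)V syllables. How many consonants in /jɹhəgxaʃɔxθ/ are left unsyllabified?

Under (C)V, the unsyllabifiable consonants are /j/, /ɹ/, /g/, /x/, /θ/ (no codas are permitted; onsets are limited to one consonant).

5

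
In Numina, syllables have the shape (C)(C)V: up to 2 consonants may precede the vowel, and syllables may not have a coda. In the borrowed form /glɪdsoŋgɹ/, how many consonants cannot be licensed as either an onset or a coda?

3

Under (C)(C)V, the unsyllabifiable consonants are /ŋ/, /g/, /ɹ/ (no codas are permitted; onsets may contain at most 2 consonants).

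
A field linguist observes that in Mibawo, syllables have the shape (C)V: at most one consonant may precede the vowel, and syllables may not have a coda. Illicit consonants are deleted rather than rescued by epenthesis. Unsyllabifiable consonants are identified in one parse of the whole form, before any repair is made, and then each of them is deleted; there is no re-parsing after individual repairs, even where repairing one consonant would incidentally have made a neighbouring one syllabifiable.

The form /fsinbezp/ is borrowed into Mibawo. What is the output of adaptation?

sibe

Under (C)V, the unsyllabifiable consonants are /f/, /n/, /z/, /p/ (no codas are permitted; onsets are limited to one consonant).
Deleting the stranded consonants removes /f/, /n/, /z/, /p/.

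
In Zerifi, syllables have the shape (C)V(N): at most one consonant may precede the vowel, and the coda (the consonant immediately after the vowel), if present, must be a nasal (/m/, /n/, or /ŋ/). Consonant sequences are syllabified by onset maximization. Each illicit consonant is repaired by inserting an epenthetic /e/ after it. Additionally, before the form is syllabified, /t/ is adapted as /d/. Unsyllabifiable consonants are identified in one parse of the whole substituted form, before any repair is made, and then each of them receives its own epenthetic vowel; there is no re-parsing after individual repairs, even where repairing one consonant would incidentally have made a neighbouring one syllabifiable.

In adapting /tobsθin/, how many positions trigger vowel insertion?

After substitution the input is /dobsθin/.
The unsyllabifiable consonants are /b/, /s/; each receives one epenthetic vowel.

2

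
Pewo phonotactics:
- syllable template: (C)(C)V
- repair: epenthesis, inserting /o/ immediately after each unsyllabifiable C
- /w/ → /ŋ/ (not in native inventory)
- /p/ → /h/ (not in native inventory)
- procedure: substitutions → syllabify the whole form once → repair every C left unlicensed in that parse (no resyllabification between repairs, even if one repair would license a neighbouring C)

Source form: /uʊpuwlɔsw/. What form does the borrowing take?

Substitution: /p/ → /h/, /w/ → /ŋ/, giving /uʊhuŋlɔsŋ/.
The consonants /s/, /ŋ/ cannot be parsed into a legal (C)(C)V syllable (no codas are permitted; onsets may contain at most 2 consonants).
Inserting the epenthetic vowel yields /s/ → /so/, /ŋ/ → /ŋo/.

uʊhuŋlɔsoŋo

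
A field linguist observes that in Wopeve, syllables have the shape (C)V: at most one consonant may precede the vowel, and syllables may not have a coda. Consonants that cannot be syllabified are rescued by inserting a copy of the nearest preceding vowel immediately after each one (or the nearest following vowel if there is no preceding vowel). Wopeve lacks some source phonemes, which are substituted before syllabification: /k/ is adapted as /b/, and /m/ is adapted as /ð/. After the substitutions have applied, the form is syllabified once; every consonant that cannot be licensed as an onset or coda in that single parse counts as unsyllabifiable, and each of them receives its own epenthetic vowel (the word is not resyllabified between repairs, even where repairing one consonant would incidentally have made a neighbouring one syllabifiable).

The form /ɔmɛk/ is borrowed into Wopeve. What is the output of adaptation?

ɔðɛbɛ

Substitution: /m/ → /ð/, /k/ → /b/, giving /ɔðɛb/.
The consonants /b/ cannot be parsed into a legal (C)V syllable (no codas are permitted; onsets are limited to one consonant).
Inserting the epenthetic vowel yields /b/ → /bɛ/.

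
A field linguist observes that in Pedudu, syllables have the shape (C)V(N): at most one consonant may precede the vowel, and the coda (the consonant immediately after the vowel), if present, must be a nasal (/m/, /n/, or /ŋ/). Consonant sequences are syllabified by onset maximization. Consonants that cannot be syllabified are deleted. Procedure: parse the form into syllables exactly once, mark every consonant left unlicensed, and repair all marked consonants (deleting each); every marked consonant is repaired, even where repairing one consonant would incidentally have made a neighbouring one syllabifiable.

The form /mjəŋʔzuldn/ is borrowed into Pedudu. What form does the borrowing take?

Under (C)V(N), the unsyllabifiable consonants are /m/, /ʔ/, /l/, /d/, /n/ (only a nasal (/m/, /n/, or /ŋ/) is licensed in coda position; onsets are limited to one consonant).
Deletion applies to /m/, /ʔ/, /l/, /d/, /n/.

jəŋzu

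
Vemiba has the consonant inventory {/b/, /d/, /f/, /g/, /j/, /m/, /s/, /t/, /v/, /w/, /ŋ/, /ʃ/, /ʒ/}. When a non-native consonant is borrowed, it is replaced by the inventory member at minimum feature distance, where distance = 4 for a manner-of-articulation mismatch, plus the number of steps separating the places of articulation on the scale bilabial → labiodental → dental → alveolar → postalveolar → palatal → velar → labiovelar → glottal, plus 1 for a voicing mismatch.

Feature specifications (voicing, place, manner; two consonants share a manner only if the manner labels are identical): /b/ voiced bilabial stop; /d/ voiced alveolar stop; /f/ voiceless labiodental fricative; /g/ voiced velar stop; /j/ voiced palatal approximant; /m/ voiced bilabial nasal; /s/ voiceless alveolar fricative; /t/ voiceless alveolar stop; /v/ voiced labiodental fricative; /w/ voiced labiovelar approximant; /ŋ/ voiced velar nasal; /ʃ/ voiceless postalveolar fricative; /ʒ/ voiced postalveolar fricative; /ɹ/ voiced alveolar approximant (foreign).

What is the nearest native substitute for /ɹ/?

j

/j/ is closest: same manner (approximant), place distance 2 (alveolar→palatal), same voicing; total 2. Next closest is /d/ at distance 4.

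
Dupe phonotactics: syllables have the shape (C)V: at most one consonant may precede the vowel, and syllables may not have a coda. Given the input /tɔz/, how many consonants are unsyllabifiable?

Under (C)V, the unsyllabifiable consonants are /z/ (no codas are permitted; onsets are limited to one consonant).

1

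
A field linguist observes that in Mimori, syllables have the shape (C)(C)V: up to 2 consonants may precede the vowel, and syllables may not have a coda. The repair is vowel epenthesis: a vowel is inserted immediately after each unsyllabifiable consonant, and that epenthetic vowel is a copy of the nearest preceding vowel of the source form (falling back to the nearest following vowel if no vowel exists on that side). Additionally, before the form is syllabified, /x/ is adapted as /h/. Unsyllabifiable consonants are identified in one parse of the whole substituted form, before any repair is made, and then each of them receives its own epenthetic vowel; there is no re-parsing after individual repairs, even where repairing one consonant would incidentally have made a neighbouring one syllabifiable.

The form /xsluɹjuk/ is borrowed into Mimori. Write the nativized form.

husluɹjuku

Substitution: /x/ → /h/, giving /hsluɹjuk/.
Under (C)(C)V, the unsyllabifiable consonants are /h/, /k/ (no codas are permitted; onsets may contain at most 2 consonants).
Epenthesis after each stranded consonant: /h/ → /hu/, /k/ → /ku/.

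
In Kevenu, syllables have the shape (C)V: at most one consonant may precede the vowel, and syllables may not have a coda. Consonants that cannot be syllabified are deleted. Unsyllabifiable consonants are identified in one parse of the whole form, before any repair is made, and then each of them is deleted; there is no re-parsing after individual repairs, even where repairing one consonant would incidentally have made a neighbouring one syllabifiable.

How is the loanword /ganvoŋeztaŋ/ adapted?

Under (C)V, the unsyllabifiable consonants are /n/, /z/, /ŋ/ (no codas are permitted; onsets are limited to one consonant).
Deletion applies to /n/, /z/, /ŋ/.

gavoŋeta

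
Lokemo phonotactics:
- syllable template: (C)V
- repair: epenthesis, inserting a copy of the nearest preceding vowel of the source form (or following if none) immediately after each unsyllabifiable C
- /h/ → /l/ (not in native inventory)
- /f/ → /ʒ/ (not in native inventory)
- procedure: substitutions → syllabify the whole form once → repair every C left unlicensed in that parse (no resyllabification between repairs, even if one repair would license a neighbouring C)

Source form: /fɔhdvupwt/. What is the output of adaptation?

Substitution: /f/ → /ʒ/, /h/ → /l/, giving /ʒɔldvupwt/.
The consonants /l/, /d/, /p/, /w/, /t/ cannot be parsed into a legal (C)V syllable (no codas are permitted; onsets are limited to one consonant).
Each unlicensed consonant becomes the onset of a new syllable: /l/ → /lɔ/, /d/ → /dɔ/, /p/ → /pu/, /w/ → /wu/, /t/ → /tu/.

ʒɔlɔdɔvupuwutu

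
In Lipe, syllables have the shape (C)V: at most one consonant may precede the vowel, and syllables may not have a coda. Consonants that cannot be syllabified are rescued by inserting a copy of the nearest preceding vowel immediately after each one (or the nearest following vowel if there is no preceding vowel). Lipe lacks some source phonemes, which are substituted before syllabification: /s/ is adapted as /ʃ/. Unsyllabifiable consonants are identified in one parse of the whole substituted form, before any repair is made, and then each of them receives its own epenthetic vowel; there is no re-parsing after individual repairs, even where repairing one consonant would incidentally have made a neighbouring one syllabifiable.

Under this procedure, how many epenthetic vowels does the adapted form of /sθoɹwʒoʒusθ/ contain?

5

After substitution the input is /ʃθoɹwʒoʒuʃθ/.
The unsyllabifiable consonants are /ʃ/, /ɹ/, /w/, /ʃ/, /θ/; each receives one epenthetic vowel.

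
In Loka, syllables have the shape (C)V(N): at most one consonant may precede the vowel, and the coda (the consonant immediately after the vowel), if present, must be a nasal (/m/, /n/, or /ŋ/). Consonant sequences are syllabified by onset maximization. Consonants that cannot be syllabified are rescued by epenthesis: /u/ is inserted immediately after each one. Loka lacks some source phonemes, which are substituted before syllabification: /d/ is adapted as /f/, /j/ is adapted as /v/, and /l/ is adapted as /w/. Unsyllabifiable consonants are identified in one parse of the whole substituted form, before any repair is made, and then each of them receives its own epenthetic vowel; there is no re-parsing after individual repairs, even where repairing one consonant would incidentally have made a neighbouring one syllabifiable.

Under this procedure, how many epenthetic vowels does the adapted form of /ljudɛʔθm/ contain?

4

After substitution the input is /wvufɛʔθm/.
The unsyllabifiable consonants are /w/, /ʔ/, /θ/, /m/; each receives one epenthetic vowel.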